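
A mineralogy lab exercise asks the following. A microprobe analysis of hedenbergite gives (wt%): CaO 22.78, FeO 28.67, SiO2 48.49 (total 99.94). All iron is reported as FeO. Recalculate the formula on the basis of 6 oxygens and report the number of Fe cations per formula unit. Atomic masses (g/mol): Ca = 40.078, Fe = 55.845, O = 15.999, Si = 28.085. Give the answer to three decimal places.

22.78 wt% CaO ÷ 56.077 g/mol = 0.40623 mol, giving 0.40623 Ca and 0.40623 O.
28.67 wt% FeO ÷ 71.844 g/mol = 0.39906 mol, giving 0.39906 Fe and 0.39906 O.
48.49 wt% SiO2 ÷ 60.083 g/mol = 0.80705 mol, giving 0.80705 Si and 1.61410 O.
Oxygen sums to 2.41939; scaling by 6/2.41939 = 2.47996 puts the formula on 6 O.
Fe: 0.39906 × 2.47996 = 0.990 atoms per formula unit.

0.990 Fe apfu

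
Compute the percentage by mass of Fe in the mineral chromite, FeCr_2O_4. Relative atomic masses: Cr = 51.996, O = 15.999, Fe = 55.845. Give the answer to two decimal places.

24.95 mass %

Formula mass = 1·55.845 + 2·51.996 + 4·15.999 = 223.833 g/mol, of which 55.845 g is Fe.
So Fe makes up 55.845/223.833 = 0.2495 of the mass, i.e. 24.95%.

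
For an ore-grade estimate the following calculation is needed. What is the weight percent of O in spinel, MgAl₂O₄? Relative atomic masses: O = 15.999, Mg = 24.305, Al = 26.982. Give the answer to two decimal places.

M(MgAl₂O₄) = 142.265 g/mol.
O contributes 4 × 15.999 = 63.996 g per mole.
63.996/142.265 = 0.4498 → 44.98%.

44.98 wt%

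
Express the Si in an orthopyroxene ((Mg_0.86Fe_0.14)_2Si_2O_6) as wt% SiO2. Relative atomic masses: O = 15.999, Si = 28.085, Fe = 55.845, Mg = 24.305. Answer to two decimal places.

Formula mass = 209.605 g/mol.
2 Si → 2.0000 mol SiO2 per formula unit; M(SiO2) = 60.083, so SiO2 mass = 120.166 g.
120.166/209.605 × 100 = 57.33 wt%.

57.33 wt%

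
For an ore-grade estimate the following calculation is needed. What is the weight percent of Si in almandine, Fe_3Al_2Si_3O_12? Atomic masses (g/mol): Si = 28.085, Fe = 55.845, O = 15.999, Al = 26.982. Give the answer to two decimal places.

M(Fe_3Al_2Si_3O_12) = 497.742 g/mol.
Si contributes 3 × 28.085 = 84.255 g per mole.
84.255/497.742 = 0.1693 → 16.93%.

16.93 weight percent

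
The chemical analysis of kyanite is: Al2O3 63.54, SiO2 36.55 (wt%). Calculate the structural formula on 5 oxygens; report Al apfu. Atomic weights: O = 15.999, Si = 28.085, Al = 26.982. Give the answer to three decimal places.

63.54 wt% Al2O3 ÷ 101.961 g/mol = 0.62318 mol, giving 1.24636 Al and 1.86954 O.
36.55 wt% SiO2 ÷ 60.083 g/mol = 0.60833 mol, giving 0.60833 Si and 1.21666 O.
Oxygen sums to 3.08620; scaling by 5/3.08620 = 1.62012 puts the formula on 5 O.
Al: 1.24636 × 1.62012 = 2.019 atoms per formula unit.

2.019 Al apfu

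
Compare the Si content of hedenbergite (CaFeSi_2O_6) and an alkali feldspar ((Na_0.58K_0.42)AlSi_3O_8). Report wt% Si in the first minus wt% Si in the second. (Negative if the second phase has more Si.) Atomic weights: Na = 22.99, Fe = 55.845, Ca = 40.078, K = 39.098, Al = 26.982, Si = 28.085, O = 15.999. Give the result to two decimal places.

-8.68 percentage points

M(CaFeSi_2O_6) = 248.087 g/mol, so wt% Si = 56.170/248.087 × 100 = 22.64%.
M((Na_0.58K_0.42)AlSi_3O_8) = 268.984 g/mol, so wt% Si = 84.255/268.984 × 100 = 31.32%.
22.64 − 31.32 = -8.68 pp.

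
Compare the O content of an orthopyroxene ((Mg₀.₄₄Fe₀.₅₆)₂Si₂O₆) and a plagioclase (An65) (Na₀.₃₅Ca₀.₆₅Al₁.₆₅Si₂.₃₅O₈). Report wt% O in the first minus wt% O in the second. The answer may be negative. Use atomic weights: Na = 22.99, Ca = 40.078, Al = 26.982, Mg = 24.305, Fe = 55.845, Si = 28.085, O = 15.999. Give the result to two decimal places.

-6.29 percentage points

First mineral: 95.994 g O in 236.099 g formula = 40.66 wt% O.
Second mineral: 127.992 g O in 272.609 g formula = 46.95 wt% O.
40.66% − 46.95% gives a difference of -6.29 percentage points.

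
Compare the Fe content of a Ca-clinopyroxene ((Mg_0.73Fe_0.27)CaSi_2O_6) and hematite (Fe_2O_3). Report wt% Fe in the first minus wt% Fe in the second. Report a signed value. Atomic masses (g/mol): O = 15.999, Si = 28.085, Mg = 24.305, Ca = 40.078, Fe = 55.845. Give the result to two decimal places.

M((Mg_0.73Fe_0.27)CaSi_2O_6) = 225.063 g/mol, so wt% Fe = 15.078/225.063 × 100 = 6.70%.
M(Fe_2O_3) = 159.687 g/mol, so wt% Fe = 111.690/159.687 × 100 = 69.94%.
6.70 − 69.94 = -63.24 pp.

-63.24 percentage points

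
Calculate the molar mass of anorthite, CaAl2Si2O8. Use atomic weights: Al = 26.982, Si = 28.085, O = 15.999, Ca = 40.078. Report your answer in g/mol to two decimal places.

278.20 g/mol

M = 1(40.078) + 2(26.982) + 2(28.085) + 8(15.999)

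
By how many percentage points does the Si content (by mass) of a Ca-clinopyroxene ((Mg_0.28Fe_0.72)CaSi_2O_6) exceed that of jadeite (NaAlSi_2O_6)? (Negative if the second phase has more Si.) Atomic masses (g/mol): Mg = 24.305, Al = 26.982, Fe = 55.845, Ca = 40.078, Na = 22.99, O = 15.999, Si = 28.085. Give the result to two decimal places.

Si in (Mg_0.28Fe_0.72)CaSi_2O_6: molar mass 239.256 g/mol; 2×28.085 = 56.170 g → 23.48 wt%.
Si in NaAlSi_2O_6: molar mass 202.136 g/mol; 2×28.085 = 56.170 g → 27.79 wt%.
Difference = 23.48 − 27.79 = -4.31 percentage points.

-4.31 percentage points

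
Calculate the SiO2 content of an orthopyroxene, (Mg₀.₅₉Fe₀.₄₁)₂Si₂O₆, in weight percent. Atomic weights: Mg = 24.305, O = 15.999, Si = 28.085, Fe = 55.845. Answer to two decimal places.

53.02 wt%

Formula mass = 226.637 g/mol.
2 Si → 2.0000 mol SiO2 per formula unit; M(SiO2) = 60.083, so SiO2 mass = 120.166 g.
120.166/226.637 × 100 = 53.02 wt%.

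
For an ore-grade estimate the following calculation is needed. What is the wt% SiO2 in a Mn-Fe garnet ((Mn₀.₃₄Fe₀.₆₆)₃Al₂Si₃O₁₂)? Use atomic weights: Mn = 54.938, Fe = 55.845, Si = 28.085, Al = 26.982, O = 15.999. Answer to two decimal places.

36.28 wt%

Molar mass of (Mn₀.₃₄Fe₀.₆₆)₃Al₂Si₃O₁₂ = 1.02*54.938 + 1.98*55.845 + 2*26.982 + 3*28.085 + 12*15.999 = 496.817 g/mol.
Each formula unit contains 3 Si, equivalent to 3/1 = 3.0000 mol SiO2.
M(SiO2) = 1×28.085 + 2×15.999 = 60.083 g/mol.
Mass of SiO2 per formula unit = 3.0000 × 60.083 = 180.249 g.
SiO2 wt% = 180.249 / 496.817 × 100 = 36.28%.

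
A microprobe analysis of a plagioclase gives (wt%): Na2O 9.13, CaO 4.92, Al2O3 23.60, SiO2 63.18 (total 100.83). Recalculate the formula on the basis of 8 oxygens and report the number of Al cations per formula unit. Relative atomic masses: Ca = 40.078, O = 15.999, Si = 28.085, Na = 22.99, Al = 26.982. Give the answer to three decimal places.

1.221 Al apfu

Na2O: 9.13/61.979 = 0.14731 mol → 0.29462 mol Na, 0.14731 mol O.
CaO: 4.92/56.077 = 0.08774 mol → 0.08774 mol Ca, 0.08774 mol O.
Al2O3: 23.60/101.961 = 0.23146 mol → 0.46292 mol Al, 0.69438 mol O.
SiO2: 63.18/60.083 = 1.05155 mol → 1.05155 mol Si, 2.10310 mol O.
Total oxygen = 3.03253 mol. Normalization factor = 8/3.03253 = 2.63806.
Al per 8 O = 0.46292 × 2.63806 = 1.221.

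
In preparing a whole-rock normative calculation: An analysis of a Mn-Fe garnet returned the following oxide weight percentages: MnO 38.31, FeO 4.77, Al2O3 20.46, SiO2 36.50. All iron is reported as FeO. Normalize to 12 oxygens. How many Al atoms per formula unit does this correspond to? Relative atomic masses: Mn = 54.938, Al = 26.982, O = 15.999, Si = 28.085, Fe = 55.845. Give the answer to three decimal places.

1.987 Al apfu

MnO: 38.31/70.937 = 0.54006 mol → 0.54006 mol Mn, 0.54006 mol O.
FeO: 4.77/71.844 = 0.06639 mol → 0.06639 mol Fe, 0.06639 mol O.
Al2O3: 20.46/101.961 = 0.20066 mol → 0.40132 mol Al, 0.60198 mol O.
SiO2: 36.50/60.083 = 0.60749 mol → 0.60749 mol Si, 1.21498 mol O.
Total oxygen = 2.42341 mol. Normalization factor = 12/2.42341 = 4.95170.
Al per 12 O = 0.40132 × 4.95170 = 1.987.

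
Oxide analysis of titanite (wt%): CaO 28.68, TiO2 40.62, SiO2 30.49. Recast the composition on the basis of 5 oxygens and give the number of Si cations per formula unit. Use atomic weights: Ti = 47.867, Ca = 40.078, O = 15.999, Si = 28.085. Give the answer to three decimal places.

0.998 Si apfu

28.68 wt% CaO ÷ 56.077 g/mol = 0.51144 mol, giving 0.51144 Ca and 0.51144 O.
40.62 wt% TiO2 ÷ 79.865 g/mol = 0.50861 mol, giving 0.50861 Ti and 1.01722 O.
30.49 wt% SiO2 ÷ 60.083 g/mol = 0.50746 mol, giving 0.50746 Si and 1.01492 O.
Oxygen sums to 2.54358; scaling by 5/2.54358 = 1.96573 puts the formula on 5 O.
Si: 0.50746 × 1.96573 = 0.998 atoms per formula unit.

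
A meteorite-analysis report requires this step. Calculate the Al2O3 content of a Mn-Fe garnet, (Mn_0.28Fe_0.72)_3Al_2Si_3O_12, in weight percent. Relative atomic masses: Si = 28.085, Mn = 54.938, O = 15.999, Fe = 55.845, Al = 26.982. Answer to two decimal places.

Formula mass = 496.980 g/mol.
2 Al → 1.0000 mol Al2O3 per formula unit; M(Al2O3) = 101.961, so Al2O3 mass = 101.961 g.
101.961/496.980 × 100 = 20.52 wt%.

20.52 wt%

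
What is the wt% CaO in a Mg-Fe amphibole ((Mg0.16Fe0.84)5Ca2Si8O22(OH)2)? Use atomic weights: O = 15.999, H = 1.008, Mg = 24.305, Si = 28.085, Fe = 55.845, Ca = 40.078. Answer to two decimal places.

11.87 wt%

Formula mass = 944.821 g/mol.
2 Ca → 2.0000 mol CaO per formula unit; M(CaO) = 56.077, so CaO mass = 112.154 g.
112.154/944.821 × 100 = 11.87 wt%.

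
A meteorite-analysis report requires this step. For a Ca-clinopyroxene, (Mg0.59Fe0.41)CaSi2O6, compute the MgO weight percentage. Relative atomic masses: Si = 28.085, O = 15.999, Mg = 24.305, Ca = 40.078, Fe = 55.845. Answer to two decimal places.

Molar mass of (Mg0.59Fe0.41)CaSi2O6 = 0.59*24.305 + 0.41*55.845 + 1*40.078 + 2*28.085 + 6*15.999 = 229.478 g/mol.
Each formula unit contains 0.59 Mg, equivalent to 0.59/1 = 0.5900 mol MgO.
M(MgO) = 1×24.305 + 1×15.999 = 40.304 g/mol.
Mass of MgO per formula unit = 0.5900 × 40.304 = 23.779 g.
MgO wt% = 23.779 / 229.478 × 100 = 10.36%.

10.36 wt%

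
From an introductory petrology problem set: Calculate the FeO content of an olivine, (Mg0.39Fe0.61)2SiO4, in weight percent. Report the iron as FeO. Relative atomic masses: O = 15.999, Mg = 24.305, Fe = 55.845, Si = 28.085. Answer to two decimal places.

48.92 wt%

M((Mg0.39Fe0.61)2SiO4) = 179.170 g/mol; M(FeO) = 71.844 g/mol.
Moles FeO per formula unit = 1.22 Fe ÷ 1 = 1.2200.
FeO fraction = (1.2200 × 71.844) / 179.170 = 87.650/179.170 = 0.4892.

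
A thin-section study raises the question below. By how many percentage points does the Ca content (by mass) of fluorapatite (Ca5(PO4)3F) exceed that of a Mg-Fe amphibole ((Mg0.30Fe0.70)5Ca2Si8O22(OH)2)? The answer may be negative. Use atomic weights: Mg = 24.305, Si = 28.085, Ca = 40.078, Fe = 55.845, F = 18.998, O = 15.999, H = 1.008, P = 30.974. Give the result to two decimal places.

M(Ca5(PO4)3F) = 504.298 g/mol, so wt% Ca = 200.390/504.298 × 100 = 39.74%.
M((Mg0.30Fe0.70)5Ca2Si8O22(OH)2) = 922.743 g/mol, so wt% Ca = 80.156/922.743 × 100 = 8.69%.
39.74 − 8.69 = 31.05 pp.

31.05 percentage points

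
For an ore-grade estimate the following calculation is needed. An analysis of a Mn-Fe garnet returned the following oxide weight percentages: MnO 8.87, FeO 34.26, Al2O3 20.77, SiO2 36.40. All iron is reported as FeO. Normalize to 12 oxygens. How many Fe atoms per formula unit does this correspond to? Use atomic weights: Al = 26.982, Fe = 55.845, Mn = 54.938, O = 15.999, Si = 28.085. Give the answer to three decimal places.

2.360 Fe apfu

MnO: 8.87/70.937 = 0.12504 mol → 0.12504 mol Mn, 0.12504 mol O.
FeO: 34.26/71.844 = 0.47687 mol → 0.47687 mol Fe, 0.47687 mol O.
Al2O3: 20.77/101.961 = 0.20371 mol → 0.40742 mol Al, 0.61113 mol O.
SiO2: 36.40/60.083 = 0.60583 mol → 0.60583 mol Si, 1.21166 mol O.
Total oxygen = 2.42470 mol. Normalization factor = 12/2.42470 = 4.94907.
Fe per 12 O = 0.47687 × 4.94907 = 2.360.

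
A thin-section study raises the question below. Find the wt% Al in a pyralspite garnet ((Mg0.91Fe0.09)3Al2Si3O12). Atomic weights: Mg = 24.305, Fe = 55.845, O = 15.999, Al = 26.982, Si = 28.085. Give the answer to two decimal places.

M((Mg0.91Fe0.09)3Al2Si3O12) = 411.638 g/mol.
Al contributes 2 × 26.982 = 53.964 g per mole.
53.964/411.638 = 0.1311 → 13.11%.

13.11 wt%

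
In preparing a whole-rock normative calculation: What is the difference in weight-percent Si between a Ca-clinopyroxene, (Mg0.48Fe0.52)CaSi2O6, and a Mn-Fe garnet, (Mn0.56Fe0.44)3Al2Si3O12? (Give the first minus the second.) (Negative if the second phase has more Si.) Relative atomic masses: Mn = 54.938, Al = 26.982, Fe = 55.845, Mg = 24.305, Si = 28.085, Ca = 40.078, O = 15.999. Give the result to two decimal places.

First mineral: 56.170 g Si in 232.948 g formula = 24.11 wt% Si.
Second mineral: 84.255 g Si in 496.218 g formula = 16.98 wt% Si.
24.11% − 16.98% gives a difference of 7.13 percentage points.

7.13 percentage points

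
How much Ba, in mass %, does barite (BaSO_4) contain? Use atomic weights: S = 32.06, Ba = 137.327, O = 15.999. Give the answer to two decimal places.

Molar mass of BaSO_4: 1×137.327 + 1×32.06 + 4×15.999 = 233.383 g/mol.
Mass of Ba per formula unit: 1 × 137.327 = 137.327 g.
Weight fraction Ba = 137.327 / 233.383 = 0.5884.

58.84 mass %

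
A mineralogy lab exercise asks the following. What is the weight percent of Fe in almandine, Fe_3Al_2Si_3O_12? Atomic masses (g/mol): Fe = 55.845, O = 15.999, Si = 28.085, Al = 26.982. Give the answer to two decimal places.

33.66 mass %

Formula mass = 3×55.845 + 2×26.982 + 3×28.085 + 12×15.999 = 497.742 g/mol, of which 167.535 g is Fe.
So Fe makes up 167.535/497.742 = 0.3366 of the mass, i.e. 33.66%.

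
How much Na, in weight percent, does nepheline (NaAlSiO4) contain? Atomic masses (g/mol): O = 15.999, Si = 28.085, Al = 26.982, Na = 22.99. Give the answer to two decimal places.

16.18 weight percent

Formula mass = 1·22.99 + 1·26.982 + 1·28.085 + 4·15.999 = 142.053 g/mol, of which 22.990 g is Na.
So Na makes up 22.990/142.053 = 0.1618 of the mass, i.e. 16.18%.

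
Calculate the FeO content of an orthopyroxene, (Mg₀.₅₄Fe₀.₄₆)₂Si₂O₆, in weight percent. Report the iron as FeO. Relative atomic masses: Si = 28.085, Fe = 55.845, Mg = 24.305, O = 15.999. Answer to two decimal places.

Formula mass = 229.791 g/mol.
0.92 Fe → 0.9200 mol FeO per formula unit; M(FeO) = 71.844, so FeO mass = 66.096 g.
66.096/229.791 × 100 = 28.76 wt%.

28.76 wt%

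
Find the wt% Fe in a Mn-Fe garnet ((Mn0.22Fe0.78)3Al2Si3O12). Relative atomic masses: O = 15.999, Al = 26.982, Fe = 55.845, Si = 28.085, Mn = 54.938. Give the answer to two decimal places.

26.29 wt%

M((Mn0.22Fe0.78)3Al2Si3O12) = 497.143 g/mol.
Fe contributes 2.34 × 55.845 = 130.677 g per mole.
130.677/497.143 = 0.2629 → 26.29%.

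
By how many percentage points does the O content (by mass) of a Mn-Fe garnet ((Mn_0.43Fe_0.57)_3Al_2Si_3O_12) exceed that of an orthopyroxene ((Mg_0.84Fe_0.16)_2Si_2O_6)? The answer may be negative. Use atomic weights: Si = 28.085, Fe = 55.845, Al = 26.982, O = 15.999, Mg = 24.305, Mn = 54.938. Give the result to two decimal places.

O in (Mn_0.43Fe_0.57)_3Al_2Si_3O_12: molar mass 496.572 g/mol; 12×15.999 = 191.988 g → 38.66 wt%.
O in (Mg_0.84Fe_0.16)_2Si_2O_6: molar mass 210.867 g/mol; 6×15.999 = 95.994 g → 45.52 wt%.
Difference = 38.66 − 45.52 = -6.86 percentage points.

-6.86 percentage points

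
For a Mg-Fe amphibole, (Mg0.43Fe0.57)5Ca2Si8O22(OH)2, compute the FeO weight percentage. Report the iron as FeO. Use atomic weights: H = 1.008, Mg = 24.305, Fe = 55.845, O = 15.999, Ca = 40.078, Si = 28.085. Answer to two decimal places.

22.69 wt%

M((Mg0.43Fe0.57)5Ca2Si8O22(OH)2) = 902.242 g/mol; M(FeO) = 71.844 g/mol.
Moles FeO per formula unit = 2.85 Fe ÷ 1 = 2.8500.
FeO fraction = (2.8500 × 71.844) / 902.242 = 204.755/902.242 = 0.2269.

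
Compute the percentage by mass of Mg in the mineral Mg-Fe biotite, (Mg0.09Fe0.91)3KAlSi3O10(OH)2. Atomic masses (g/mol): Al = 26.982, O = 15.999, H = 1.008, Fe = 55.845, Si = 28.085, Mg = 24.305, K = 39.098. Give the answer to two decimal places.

1.30 wt%

Formula mass = 0.27*24.305 + 2.73*55.845 + 1*39.098 + 1*26.982 + 3*28.085 + 12*15.999 + 2*1.008 = 503.358 g/mol, of which 6.562 g is Mg.
So Mg makes up 6.562/503.358 = 0.0130 of the mass, i.e. 1.30%.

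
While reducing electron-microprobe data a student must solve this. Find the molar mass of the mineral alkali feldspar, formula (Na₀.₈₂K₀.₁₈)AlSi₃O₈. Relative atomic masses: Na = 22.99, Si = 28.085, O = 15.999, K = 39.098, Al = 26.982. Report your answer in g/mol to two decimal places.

The formula mass is the sum 0.82*22.99 + 0.18*39.098 + 1*26.982 + 3*28.085 + 8*15.999.

265.12 g/mol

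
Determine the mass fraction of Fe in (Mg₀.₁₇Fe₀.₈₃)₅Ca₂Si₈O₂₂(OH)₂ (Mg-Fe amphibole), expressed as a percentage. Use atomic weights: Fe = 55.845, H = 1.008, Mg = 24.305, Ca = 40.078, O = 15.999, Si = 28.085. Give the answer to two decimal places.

Molar mass of (Mg₀.₁₇Fe₀.₈₃)₅Ca₂Si₈O₂₂(OH)₂: 0.85·24.305 + 4.15·55.845 + 2·40.078 + 8·28.085 + 24·15.999 + 2·1.008 = 943.244 g/mol.
Mass of Fe per formula unit: 4.15 × 55.845 = 231.757 g.
Weight fraction Fe = 231.757 / 943.244 = 0.2457.

24.57 weight percent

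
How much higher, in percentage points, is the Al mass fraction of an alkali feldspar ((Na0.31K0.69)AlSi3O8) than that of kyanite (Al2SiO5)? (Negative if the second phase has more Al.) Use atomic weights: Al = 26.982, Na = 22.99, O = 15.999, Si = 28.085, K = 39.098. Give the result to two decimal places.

-23.43 percentage points

First mineral: 26.982 g Al in 273.334 g formula = 9.87 wt% Al.
Second mineral: 53.964 g Al in 162.044 g formula = 33.30 wt% Al.
9.87% − 33.30% gives a difference of -23.43 percentage points.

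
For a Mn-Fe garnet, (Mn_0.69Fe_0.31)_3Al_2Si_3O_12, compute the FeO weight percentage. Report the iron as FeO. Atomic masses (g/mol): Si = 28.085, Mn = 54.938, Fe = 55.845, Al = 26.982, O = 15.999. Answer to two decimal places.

13.47 wt%

Formula mass = 495.865 g/mol.
0.93 Fe → 0.9300 mol FeO per formula unit; M(FeO) = 71.844, so FeO mass = 66.815 g.
66.815/495.865 × 100 = 13.47 wt%.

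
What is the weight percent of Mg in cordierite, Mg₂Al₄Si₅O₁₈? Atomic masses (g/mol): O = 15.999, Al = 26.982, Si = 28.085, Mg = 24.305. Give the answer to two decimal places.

8.31 wt%

Molar mass of Mg₂Al₄Si₅O₁₈: 2*24.305 + 4*26.982 + 5*28.085 + 18*15.999 = 584.945 g/mol.
Mass of Mg per formula unit: 2 × 24.305 = 48.610 g.
Weight fraction Mg = 48.610 / 584.945 = 0.0831.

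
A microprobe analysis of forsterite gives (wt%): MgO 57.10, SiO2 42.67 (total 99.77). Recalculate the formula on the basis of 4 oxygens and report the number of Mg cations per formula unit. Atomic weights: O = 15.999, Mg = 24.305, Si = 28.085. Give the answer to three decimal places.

1.997 Mg apfu

MgO: 57.10/40.304 = 1.41673 mol → 1.41673 mol Mg, 1.41673 mol O.
SiO2: 42.67/60.083 = 0.71018 mol → 0.71018 mol Si, 1.42036 mol O.
Total oxygen = 2.83709 mol. Normalization factor = 4/2.83709 = 1.40990.
Mg per 4 O = 1.41673 × 1.40990 = 1.997.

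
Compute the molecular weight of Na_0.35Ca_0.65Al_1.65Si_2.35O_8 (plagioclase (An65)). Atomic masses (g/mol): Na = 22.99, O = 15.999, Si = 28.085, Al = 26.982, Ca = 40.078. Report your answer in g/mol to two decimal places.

The formula mass is the sum 0.35×22.99 + 0.65×40.078 + 1.65×26.982 + 2.35×28.085 + 8×15.999.

272.61 g/mol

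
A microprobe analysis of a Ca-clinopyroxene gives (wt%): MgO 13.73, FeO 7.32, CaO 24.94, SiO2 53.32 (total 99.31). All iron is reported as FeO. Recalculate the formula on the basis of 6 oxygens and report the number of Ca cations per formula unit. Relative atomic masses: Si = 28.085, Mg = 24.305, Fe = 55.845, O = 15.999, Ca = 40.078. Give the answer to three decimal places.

MgO: 13.73/40.304 = 0.34066 mol → 0.34066 mol Mg, 0.34066 mol O.
FeO: 7.32/71.844 = 0.10189 mol → 0.10189 mol Fe, 0.10189 mol O.
CaO: 24.94/56.077 = 0.44475 mol → 0.44475 mol Ca, 0.44475 mol O.
SiO2: 53.32/60.083 = 0.88744 mol → 0.88744 mol Si, 1.77488 mol O.
Total oxygen = 2.66218 mol. Normalization factor = 6/2.66218 = 2.25379.
Ca per 6 O = 0.44475 × 2.25379 = 1.002.

1.002 Ca apfu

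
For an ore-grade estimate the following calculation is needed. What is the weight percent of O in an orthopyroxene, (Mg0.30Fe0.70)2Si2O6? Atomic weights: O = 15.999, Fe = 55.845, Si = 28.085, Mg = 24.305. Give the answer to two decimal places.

39.19 mass %

Formula mass = 0.60×24.305 + 1.40×55.845 + 2×28.085 + 6×15.999 = 244.930 g/mol, of which 95.994 g is O.
So O makes up 95.994/244.930 = 0.3919 of the mass, i.e. 39.19%.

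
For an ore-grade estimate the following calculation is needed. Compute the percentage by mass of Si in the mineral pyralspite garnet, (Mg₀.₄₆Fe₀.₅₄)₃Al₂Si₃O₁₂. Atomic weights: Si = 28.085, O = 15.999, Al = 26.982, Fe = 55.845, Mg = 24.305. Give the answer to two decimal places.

M((Mg₀.₄₆Fe₀.₅₄)₃Al₂Si₃O₁₂) = 454.217 g/mol.
Si contributes 3 × 28.085 = 84.255 g per mole.
84.255/454.217 = 0.1855 → 18.55%.

18.55 wt%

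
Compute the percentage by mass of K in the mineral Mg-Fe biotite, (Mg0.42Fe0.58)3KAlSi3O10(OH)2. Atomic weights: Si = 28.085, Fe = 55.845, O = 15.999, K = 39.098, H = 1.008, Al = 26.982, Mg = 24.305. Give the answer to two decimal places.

Molar mass of (Mg0.42Fe0.58)3KAlSi3O10(OH)2: 1.26*24.305 + 1.74*55.845 + 1*39.098 + 1*26.982 + 3*28.085 + 12*15.999 + 2*1.008 = 472.134 g/mol.
Mass of K per formula unit: 1 × 39.098 = 39.098 g.
Weight fraction K = 39.098 / 472.134 = 0.0828.

8.28 wt%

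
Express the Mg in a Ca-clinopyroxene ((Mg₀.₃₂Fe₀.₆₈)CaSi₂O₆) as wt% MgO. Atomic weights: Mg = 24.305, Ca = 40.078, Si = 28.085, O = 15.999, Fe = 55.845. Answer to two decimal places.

Molar mass of (Mg₀.₃₂Fe₀.₆₈)CaSi₂O₆ = 0.32·24.305 + 0.68·55.845 + 1·40.078 + 2·28.085 + 6·15.999 = 237.994 g/mol.
Each formula unit contains 0.32 Mg, equivalent to 0.32/1 = 0.3200 mol MgO.
M(MgO) = 1×24.305 + 1×15.999 = 40.304 g/mol.
Mass of MgO per formula unit = 0.3200 × 40.304 = 12.897 g.
MgO wt% = 12.897 / 237.994 × 100 = 5.42%.

5.42 wt%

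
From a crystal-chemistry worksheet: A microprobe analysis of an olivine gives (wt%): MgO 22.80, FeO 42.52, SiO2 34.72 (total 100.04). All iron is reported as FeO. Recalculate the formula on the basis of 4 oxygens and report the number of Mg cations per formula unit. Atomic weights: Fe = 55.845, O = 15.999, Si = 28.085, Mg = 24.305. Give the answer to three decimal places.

MgO (M=40.304): mol = 0.56570; Mg = 0.56570, O = 0.56570.
FeO (M=71.844): mol = 0.59184; Fe = 0.59184, O = 0.59184.
SiO2 (M=60.083): mol = 0.57787; Si = 0.57787, O = 1.15574.
ΣO = 2.31328; factor = 4/ΣO = 1.72915.
Mg apfu = 0.56570 × 1.72915 = 0.978.

0.978 Mg apfu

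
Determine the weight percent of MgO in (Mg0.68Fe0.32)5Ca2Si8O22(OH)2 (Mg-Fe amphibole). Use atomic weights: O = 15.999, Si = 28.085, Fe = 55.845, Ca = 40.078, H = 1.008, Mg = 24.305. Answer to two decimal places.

15.88 wt%

Molar mass of (Mg0.68Fe0.32)5Ca2Si8O22(OH)2 = 3.40·24.305 + 1.60·55.845 + 2·40.078 + 8·28.085 + 24·15.999 + 2·1.008 = 862.817 g/mol.
Each formula unit contains 3.40 Mg, equivalent to 3.40/1 = 3.4000 mol MgO.
M(MgO) = 1×24.305 + 1×15.999 = 40.304 g/mol.
Mass of MgO per formula unit = 3.4000 × 40.304 = 137.034 g.
MgO wt% = 137.034 / 862.817 × 100 = 15.88%.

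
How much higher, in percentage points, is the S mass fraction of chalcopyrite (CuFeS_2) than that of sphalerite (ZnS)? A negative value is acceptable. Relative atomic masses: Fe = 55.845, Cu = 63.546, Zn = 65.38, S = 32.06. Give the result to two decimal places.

2.04 percentage points

S in CuFeS_2: molar mass 183.511 g/mol; 2×32.06 = 64.120 g → 34.94 wt%.
S in ZnS: molar mass 97.440 g/mol; 1×32.06 = 32.060 g → 32.90 wt%.
Difference = 34.94 − 32.90 = 2.04 percentage points.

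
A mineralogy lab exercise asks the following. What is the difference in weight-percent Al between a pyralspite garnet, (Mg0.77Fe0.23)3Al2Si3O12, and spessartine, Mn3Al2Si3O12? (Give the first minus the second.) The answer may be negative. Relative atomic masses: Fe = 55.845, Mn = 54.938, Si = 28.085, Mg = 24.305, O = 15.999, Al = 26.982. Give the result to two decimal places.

1.80 percentage points

First mineral: 53.964 g Al in 424.885 g formula = 12.70 wt% Al.
Second mineral: 53.964 g Al in 495.021 g formula = 10.90 wt% Al.
12.70% − 10.90% gives a difference of 1.80 percentage points.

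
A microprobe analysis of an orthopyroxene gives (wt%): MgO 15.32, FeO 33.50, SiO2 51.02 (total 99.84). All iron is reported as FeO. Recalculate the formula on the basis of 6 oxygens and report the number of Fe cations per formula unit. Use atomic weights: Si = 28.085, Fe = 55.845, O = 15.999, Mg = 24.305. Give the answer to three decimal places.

MgO: 15.32/40.304 = 0.38011 mol → 0.38011 mol Mg, 0.38011 mol O.
FeO: 33.50/71.844 = 0.46629 mol → 0.46629 mol Fe, 0.46629 mol O.
SiO2: 51.02/60.083 = 0.84916 mol → 0.84916 mol Si, 1.69832 mol O.
Total oxygen = 2.54472 mol. Normalization factor = 6/2.54472 = 2.35782.
Fe per 6 O = 0.46629 × 2.35782 = 1.099.

1.099 Fe apfu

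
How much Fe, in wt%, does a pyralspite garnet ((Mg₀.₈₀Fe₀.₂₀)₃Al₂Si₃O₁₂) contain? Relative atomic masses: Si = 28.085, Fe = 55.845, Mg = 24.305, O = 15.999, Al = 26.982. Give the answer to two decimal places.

Molar mass of (Mg₀.₈₀Fe₀.₂₀)₃Al₂Si₃O₁₂: 2.40·24.305 + 0.60·55.845 + 2·26.982 + 3·28.085 + 12·15.999 = 422.046 g/mol.
Mass of Fe per formula unit: 0.60 × 55.845 = 33.507 g.
Weight fraction Fe = 33.507 / 422.046 = 0.0794.

7.94 wt%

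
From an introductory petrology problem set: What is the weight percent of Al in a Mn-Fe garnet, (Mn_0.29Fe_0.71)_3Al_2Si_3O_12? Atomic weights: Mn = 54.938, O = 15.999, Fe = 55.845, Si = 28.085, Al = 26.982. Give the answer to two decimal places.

Formula mass = 0.87·54.938 + 2.13·55.845 + 2·26.982 + 3·28.085 + 12·15.999 = 496.953 g/mol, of which 53.964 g is Al.
So Al makes up 53.964/496.953 = 0.1086 of the mass, i.e. 10.86%.

10.86 mass %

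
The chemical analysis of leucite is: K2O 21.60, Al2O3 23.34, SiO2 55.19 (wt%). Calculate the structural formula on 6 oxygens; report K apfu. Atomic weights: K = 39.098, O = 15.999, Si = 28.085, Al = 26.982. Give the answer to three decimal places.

0.999 K apfu

K2O (M=94.195): mol = 0.22931; K = 0.45862, O = 0.22931.
Al2O3 (M=101.961): mol = 0.22891; Al = 0.45782, O = 0.68673.
SiO2 (M=60.083): mol = 0.91856; Si = 0.91856, O = 1.83712.
ΣO = 2.75316; factor = 6/ΣO = 2.17931.
K apfu = 0.45862 × 2.17931 = 0.999.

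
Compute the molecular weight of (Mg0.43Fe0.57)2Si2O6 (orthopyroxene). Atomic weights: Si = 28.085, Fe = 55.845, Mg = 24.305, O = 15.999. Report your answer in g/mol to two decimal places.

The formula mass is the sum 0.86·24.305 + 1.14·55.845 + 2·28.085 + 6·15.999.

236.73 g/mol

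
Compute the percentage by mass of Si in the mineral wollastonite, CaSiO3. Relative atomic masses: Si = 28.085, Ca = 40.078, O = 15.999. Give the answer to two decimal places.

M(CaSiO3) = 116.160 g/mol.
Si contributes 1 × 28.085 = 28.085 g per mole.
28.085/116.160 = 0.2418 → 24.18%.

24.18 weight percent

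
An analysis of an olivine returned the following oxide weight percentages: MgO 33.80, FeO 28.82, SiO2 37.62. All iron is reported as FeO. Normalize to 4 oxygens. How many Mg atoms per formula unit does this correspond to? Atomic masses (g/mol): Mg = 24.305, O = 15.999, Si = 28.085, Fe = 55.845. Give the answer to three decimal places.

33.80 wt% MgO ÷ 40.304 g/mol = 0.83863 mol, giving 0.83863 Mg and 0.83863 O.
28.82 wt% FeO ÷ 71.844 g/mol = 0.40115 mol, giving 0.40115 Fe and 0.40115 O.
37.62 wt% SiO2 ÷ 60.083 g/mol = 0.62613 mol, giving 0.62613 Si and 1.25226 O.
Oxygen sums to 2.49204; scaling by 4/2.49204 = 1.60511 puts the formula on 4 O.
Mg: 0.83863 × 1.60511 = 1.346 atoms per formula unit.

1.346 Mg apfu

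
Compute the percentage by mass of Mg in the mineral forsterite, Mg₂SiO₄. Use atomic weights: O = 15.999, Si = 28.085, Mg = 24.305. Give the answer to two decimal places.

Formula mass = 2*24.305 + 1*28.085 + 4*15.999 = 140.691 g/mol, of which 48.610 g is Mg.
So Mg makes up 48.610/140.691 = 0.3455 of the mass, i.e. 34.55%.

34.55 weight percent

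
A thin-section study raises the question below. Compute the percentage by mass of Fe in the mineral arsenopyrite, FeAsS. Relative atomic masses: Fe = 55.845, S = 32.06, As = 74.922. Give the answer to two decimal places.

34.30 wt%

Formula mass = 1·55.845 + 1·74.922 + 1·32.06 = 162.827 g/mol, of which 55.845 g is Fe.
So Fe makes up 55.845/162.827 = 0.3430 of the mass, i.e. 34.30%.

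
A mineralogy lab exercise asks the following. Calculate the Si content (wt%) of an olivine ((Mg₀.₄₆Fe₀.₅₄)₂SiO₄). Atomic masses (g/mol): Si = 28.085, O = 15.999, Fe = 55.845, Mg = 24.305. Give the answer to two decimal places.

Molar mass of (Mg₀.₄₆Fe₀.₅₄)₂SiO₄: 0.92×24.305 + 1.08×55.845 + 1×28.085 + 4×15.999 = 174.754 g/mol.
Mass of Si per formula unit: 1 × 28.085 = 28.085 g.
Weight fraction Si = 28.085 / 174.754 = 0.1607.

16.07 wt%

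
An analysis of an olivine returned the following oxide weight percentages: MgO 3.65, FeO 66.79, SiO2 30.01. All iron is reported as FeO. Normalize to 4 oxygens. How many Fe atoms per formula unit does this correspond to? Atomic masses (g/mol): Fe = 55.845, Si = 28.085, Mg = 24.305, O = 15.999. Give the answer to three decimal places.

MgO (M=40.304): mol = 0.09056; Mg = 0.09056, O = 0.09056.
FeO (M=71.844): mol = 0.92965; Fe = 0.92965, O = 0.92965.
SiO2 (M=60.083): mol = 0.49948; Si = 0.49948, O = 0.99896.
ΣO = 2.01917; factor = 4/ΣO = 1.98101.
Fe apfu = 0.92965 × 1.98101 = 1.842.

1.842 Fe apfu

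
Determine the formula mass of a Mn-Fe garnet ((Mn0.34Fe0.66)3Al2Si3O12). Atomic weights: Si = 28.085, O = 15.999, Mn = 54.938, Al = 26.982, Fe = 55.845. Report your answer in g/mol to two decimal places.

Mn: 1.02 × 54.938 = 56.0368
Fe: 1.98 × 55.845 = 110.5731
Al: 2 × 26.982 = 53.9640
Si: 3 × 28.085 = 84.2550
O: 12 × 15.999 = 191.9880
Summing the contributions gives the formula mass.

496.82 g/mol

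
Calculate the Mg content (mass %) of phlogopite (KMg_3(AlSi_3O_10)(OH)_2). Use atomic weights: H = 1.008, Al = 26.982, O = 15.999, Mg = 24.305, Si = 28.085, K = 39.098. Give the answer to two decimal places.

17.47 mass %

Molar mass of KMg_3(AlSi_3O_10)(OH)_2: 1×39.098 + 3×24.305 + 1×26.982 + 3×28.085 + 12×15.999 + 2×1.008 = 417.254 g/mol.
Mass of Mg per formula unit: 3 × 24.305 = 72.915 g.
Weight fraction Mg = 72.915 / 417.254 = 0.1747.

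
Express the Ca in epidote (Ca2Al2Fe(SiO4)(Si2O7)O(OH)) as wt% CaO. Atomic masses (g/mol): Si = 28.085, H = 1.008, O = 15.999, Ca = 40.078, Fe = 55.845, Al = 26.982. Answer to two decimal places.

23.21 wt%

Formula mass = 483.215 g/mol.
2 Ca → 2.0000 mol CaO per formula unit; M(CaO) = 56.077, so CaO mass = 112.154 g.
112.154/483.215 × 100 = 23.21 wt%.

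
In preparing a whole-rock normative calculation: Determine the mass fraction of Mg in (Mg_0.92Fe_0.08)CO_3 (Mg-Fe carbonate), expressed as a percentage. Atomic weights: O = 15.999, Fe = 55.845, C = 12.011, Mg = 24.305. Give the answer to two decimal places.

25.75 weight percent

M((Mg_0.92Fe_0.08)CO_3) = 86.836 g/mol.
Mg contributes 0.92 × 24.305 = 22.361 g per mole.
22.361/86.836 = 0.2575 → 25.75%.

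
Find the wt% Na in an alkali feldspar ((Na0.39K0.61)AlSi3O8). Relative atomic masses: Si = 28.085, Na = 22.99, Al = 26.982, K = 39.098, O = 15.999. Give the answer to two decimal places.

M((Na0.39K0.61)AlSi3O8) = 272.045 g/mol.
Na contributes 0.39 × 22.99 = 8.966 g per mole.
8.966/272.045 = 0.0330 → 3.30%.

3.30 mass %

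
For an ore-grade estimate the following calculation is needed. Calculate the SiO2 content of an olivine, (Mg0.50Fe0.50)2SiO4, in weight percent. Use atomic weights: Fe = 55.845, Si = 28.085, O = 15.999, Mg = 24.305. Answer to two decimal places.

34.89 wt%

Molar mass of (Mg0.50Fe0.50)2SiO4 = 1*24.305 + 1*55.845 + 1*28.085 + 4*15.999 = 172.231 g/mol.
Each formula unit contains 1 Si, equivalent to 1/1 = 1.0000 mol SiO2.
M(SiO2) = 1×28.085 + 2×15.999 = 60.083 g/mol.
Mass of SiO2 per formula unit = 1.0000 × 60.083 = 60.083 g.
SiO2 wt% = 60.083 / 172.231 × 100 = 34.89%.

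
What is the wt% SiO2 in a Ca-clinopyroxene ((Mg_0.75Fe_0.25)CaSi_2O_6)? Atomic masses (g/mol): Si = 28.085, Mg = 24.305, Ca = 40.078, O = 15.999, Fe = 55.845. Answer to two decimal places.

M((Mg_0.75Fe_0.25)CaSi_2O_6) = 224.432 g/mol; M(SiO2) = 60.083 g/mol.
Moles SiO2 per formula unit = 2 Si ÷ 1 = 2.0000.
SiO2 fraction = (2.0000 × 60.083) / 224.432 = 120.166/224.432 = 0.5354.

53.54 wt%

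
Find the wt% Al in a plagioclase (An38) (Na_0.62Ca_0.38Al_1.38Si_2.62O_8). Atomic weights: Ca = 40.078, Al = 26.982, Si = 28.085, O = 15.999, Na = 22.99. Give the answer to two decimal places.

M(Na_0.62Ca_0.38Al_1.38Si_2.62O_8) = 268.293 g/mol.
Al contributes 1.38 × 26.982 = 37.235 g per mole.
37.235/268.293 = 0.1388 → 13.88%.

13.88 wt%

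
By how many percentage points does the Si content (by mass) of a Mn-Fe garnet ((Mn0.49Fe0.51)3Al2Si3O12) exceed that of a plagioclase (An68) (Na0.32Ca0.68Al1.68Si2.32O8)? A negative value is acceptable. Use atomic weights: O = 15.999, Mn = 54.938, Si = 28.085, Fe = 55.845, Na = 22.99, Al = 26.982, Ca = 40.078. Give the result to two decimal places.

-6.89 percentage points

First mineral: 84.255 g Si in 496.409 g formula = 16.97 wt% Si.
Second mineral: 65.157 g Si in 273.089 g formula = 23.86 wt% Si.
16.97% − 23.86% gives a difference of -6.89 percentage points.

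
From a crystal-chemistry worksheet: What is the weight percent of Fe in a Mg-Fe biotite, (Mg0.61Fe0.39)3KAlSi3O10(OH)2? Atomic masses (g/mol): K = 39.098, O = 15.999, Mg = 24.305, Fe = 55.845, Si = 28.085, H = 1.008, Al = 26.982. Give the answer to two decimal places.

14.39 mass %

Molar mass of (Mg0.61Fe0.39)3KAlSi3O10(OH)2: 1.83·24.305 + 1.17·55.845 + 1·39.098 + 1·26.982 + 3·28.085 + 12·15.999 + 2·1.008 = 454.156 g/mol.
Mass of Fe per formula unit: 1.17 × 55.845 = 65.339 g.
Weight fraction Fe = 65.339 / 454.156 = 0.1439.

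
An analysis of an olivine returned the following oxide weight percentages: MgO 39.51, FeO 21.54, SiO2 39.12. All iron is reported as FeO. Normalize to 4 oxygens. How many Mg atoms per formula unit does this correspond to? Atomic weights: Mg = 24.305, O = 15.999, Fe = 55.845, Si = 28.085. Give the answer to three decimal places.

1.518 Mg apfu

39.51 wt% MgO ÷ 40.304 g/mol = 0.98030 mol, giving 0.98030 Mg and 0.98030 O.
21.54 wt% FeO ÷ 71.844 g/mol = 0.29982 mol, giving 0.29982 Fe and 0.29982 O.
39.12 wt% SiO2 ÷ 60.083 g/mol = 0.65110 mol, giving 0.65110 Si and 1.30220 O.
Oxygen sums to 2.58232; scaling by 4/2.58232 = 1.54899 puts the formula on 4 O.
Mg: 0.98030 × 1.54899 = 1.518 atoms per formula unit.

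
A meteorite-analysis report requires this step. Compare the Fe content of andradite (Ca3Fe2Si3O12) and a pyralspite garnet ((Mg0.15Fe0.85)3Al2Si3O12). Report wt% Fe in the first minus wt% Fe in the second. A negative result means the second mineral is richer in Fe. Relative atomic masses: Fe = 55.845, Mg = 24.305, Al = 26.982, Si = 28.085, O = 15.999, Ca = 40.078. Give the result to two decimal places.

First mineral: 111.690 g Fe in 508.167 g formula = 21.98 wt% Fe.
Second mineral: 142.405 g Fe in 483.549 g formula = 29.45 wt% Fe.
21.98% − 29.45% gives a difference of -7.47 percentage points.

-7.47 percentage points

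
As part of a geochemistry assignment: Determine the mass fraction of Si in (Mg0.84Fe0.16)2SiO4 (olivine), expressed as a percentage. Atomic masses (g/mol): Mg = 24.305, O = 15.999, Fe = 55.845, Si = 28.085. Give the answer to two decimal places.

M((Mg0.84Fe0.16)2SiO4) = 150.784 g/mol.
Si contributes 1 × 28.085 = 28.085 g per mole.
28.085/150.784 = 0.1863 → 18.63%.

18.63 wt%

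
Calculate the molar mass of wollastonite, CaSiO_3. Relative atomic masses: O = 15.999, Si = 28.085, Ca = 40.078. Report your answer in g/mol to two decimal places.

The formula mass is the sum 1*40.078 + 1*28.085 + 3*15.999.

116.16 g/mol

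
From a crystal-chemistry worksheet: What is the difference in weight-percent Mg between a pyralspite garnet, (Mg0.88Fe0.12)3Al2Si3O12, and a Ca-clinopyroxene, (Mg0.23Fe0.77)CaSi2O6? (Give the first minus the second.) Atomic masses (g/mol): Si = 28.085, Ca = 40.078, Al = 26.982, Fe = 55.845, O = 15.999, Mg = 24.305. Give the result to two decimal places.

13.16 percentage points

First mineral: 64.165 g Mg in 414.476 g formula = 15.48 wt% Mg.
Second mineral: 5.590 g Mg in 240.833 g formula = 2.32 wt% Mg.
15.48% − 2.32% gives a difference of 13.16 percentage points.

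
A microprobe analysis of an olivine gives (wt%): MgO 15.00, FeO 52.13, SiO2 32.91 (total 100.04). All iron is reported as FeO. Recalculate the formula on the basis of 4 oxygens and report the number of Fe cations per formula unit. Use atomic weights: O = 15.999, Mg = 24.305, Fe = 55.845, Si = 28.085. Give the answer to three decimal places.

1.323 Fe apfu

MgO (M=40.304): mol = 0.37217; Mg = 0.37217, O = 0.37217.
FeO (M=71.844): mol = 0.72560; Fe = 0.72560, O = 0.72560.
SiO2 (M=60.083): mol = 0.54774; Si = 0.54774, O = 1.09548.
ΣO = 2.19325; factor = 4/ΣO = 1.82378.
Fe apfu = 0.72560 × 1.82378 = 1.323.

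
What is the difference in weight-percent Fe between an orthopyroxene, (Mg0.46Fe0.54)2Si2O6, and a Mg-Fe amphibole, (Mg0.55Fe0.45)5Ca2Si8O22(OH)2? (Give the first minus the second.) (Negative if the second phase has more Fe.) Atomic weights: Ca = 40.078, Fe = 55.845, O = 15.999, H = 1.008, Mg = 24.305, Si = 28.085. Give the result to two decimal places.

First mineral: 60.313 g Fe in 234.837 g formula = 25.68 wt% Fe.
Second mineral: 125.651 g Fe in 883.318 g formula = 14.22 wt% Fe.
25.68% − 14.22% gives a difference of 11.46 percentage points.

11.46 percentage points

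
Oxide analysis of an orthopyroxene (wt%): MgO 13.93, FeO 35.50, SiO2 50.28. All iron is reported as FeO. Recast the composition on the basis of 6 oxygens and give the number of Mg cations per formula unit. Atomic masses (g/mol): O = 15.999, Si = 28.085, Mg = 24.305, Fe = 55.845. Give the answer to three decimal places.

0.825 Mg apfu

MgO (M=40.304): mol = 0.34562; Mg = 0.34562, O = 0.34562.
FeO (M=71.844): mol = 0.49413; Fe = 0.49413, O = 0.49413.
SiO2 (M=60.083): mol = 0.83684; Si = 0.83684, O = 1.67368.
ΣO = 2.51343; factor = 6/ΣO = 2.38718.
Mg apfu = 0.34562 × 2.38718 = 0.825.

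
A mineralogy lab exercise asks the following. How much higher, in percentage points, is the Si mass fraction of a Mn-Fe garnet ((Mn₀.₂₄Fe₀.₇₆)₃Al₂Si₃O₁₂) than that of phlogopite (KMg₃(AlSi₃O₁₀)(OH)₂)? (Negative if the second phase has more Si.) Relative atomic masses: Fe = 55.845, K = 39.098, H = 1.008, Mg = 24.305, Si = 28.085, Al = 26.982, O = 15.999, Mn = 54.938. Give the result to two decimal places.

Si in (Mn₀.₂₄Fe₀.₇₆)₃Al₂Si₃O₁₂: molar mass 497.089 g/mol; 3×28.085 = 84.255 g → 16.95 wt%.
Si in KMg₃(AlSi₃O₁₀)(OH)₂: molar mass 417.254 g/mol; 3×28.085 = 84.255 g → 20.19 wt%.
Difference = 16.95 − 20.19 = -3.24 percentage points.

-3.24 percentage points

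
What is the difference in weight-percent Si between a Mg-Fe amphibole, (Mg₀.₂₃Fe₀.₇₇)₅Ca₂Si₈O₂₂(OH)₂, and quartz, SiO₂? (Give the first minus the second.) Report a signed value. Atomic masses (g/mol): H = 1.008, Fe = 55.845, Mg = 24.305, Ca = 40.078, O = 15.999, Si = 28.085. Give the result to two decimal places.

-22.68 percentage points

Si in (Mg₀.₂₃Fe₀.₇₇)₅Ca₂Si₈O₂₂(OH)₂: molar mass 933.782 g/mol; 8×28.085 = 224.680 g → 24.06 wt%.
Si in SiO₂: molar mass 60.083 g/mol; 1×28.085 = 28.085 g → 46.74 wt%.
Difference = 24.06 − 46.74 = -22.68 percentage points.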